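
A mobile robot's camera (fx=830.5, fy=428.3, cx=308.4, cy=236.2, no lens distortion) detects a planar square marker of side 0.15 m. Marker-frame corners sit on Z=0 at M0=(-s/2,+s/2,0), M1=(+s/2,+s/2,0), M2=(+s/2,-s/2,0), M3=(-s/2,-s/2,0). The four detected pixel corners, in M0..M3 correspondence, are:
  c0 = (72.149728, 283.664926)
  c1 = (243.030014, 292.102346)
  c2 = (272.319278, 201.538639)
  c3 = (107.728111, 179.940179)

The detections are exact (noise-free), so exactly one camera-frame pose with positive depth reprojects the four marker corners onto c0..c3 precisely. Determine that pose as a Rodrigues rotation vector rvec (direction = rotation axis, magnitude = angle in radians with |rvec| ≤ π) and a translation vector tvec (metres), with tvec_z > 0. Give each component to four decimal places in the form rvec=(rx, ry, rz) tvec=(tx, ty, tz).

rvec=(0.0061, -0.6456, 0.1723) tvec=(-0.1016, 0.0051, 0.6551)

Intrinsics K: fx=830.5, fy=428.3, cx=308.4, cy=236.2
Marker side s = 0.15 m; corners in marker frame (Z=0):
  M0 = (-0.0750, +0.0750, 0)
  M1 = (+0.0750, +0.0750, 0)
  M2 = (+0.0750, -0.0750, 0)
  M3 = (-0.0750, -0.0750, 0)
Detected image corners:
  c0 = (72.149728, 283.664926) px
  c1 = (243.030014, 292.102346) px
  c2 = (272.319278, 201.538639) px
  c3 = (107.728111, 179.940179) px
Planar DLT: solve 8×8 A·h = b for H (H[2,2]=1):
  H  [+1277.06976 -227.49830 +179.64803]
  H  [+319.21097 +627.11814 +239.56014]
  H  [+0.91450 -0.07313 +1.00000]
B = K⁻¹H; ‖b₁‖=1.526390, ‖b₂‖=1.526390; λ = 2/(‖b₁‖+‖b₂‖) = 0.655141, sign → tz>0 ⇒ λ=+0.655141
r₁ = λ·B[:,0] = (+0.78494,+0.15787,+0.59913); r₂ = λ·B[:,1] = (-0.16167,+0.98568,-0.04791)
r₃ = r₁×r₂ = (-0.59811,-0.05925,+0.79922); SVD([r₁ r₂ r₃]) → R = UVᵀ:
  R  [+0.78494 -0.16167 -0.59811]
  R  [+0.15787 +0.98568 -0.05925]
  R  [+0.59913 -0.04791 +0.79922]
t = (-0.10157, +0.00514, +0.65514) m
tr R = 2.569836; θ = arccos((tr R − 1)/2) = 0.668232 rad = 38.287°
axis k = ((R−Rᵀ)₃₂, (R−Rᵀ)₁₃, (R−Rᵀ)₂₁) / (2 sinθ) = (+0.009154, -0.966139, +0.257858)
rvec = θ·k = (+0.006117, -0.645606, +0.172309)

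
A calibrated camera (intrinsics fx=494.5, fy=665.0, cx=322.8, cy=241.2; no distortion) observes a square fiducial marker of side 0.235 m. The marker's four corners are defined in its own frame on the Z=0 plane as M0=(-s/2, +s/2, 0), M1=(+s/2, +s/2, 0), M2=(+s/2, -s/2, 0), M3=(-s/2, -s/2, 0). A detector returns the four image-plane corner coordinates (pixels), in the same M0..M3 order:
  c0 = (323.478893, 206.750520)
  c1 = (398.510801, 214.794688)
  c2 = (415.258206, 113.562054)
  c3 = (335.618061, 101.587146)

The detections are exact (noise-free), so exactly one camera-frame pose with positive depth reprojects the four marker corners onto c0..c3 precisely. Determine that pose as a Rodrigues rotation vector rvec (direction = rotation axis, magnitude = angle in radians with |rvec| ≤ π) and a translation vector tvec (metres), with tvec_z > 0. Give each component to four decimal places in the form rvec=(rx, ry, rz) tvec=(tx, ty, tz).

Intrinsics K: fx=494.5, fy=665.0, cx=322.8, cy=241.2
Marker side s = 0.235 m; corners in marker frame (Z=0):
  M0 = (-0.1175, +0.1175, 0)
  M1 = (+0.1175, +0.1175, 0)
  M2 = (+0.1175, -0.1175, 0)
  M3 = (-0.1175, -0.1175, 0)
Detected image corners:
  c0 = (323.478893, 206.750520) px
  c1 = (398.510801, 214.794688) px
  c2 = (415.258206, 113.562054) px
  c3 = (335.618061, 101.587146) px
Planar DLT: solve 8×8 A·h = b for H (H[2,2]=1):
  H  [+378.49299 +41.03613 +368.59349]
  H  [+63.81494 +483.38263 +160.94324]
  H  [+0.13504 +0.27878 +1.00000]
B = K⁻¹H; ‖b₁‖=0.692181, ‖b₂‖=0.692181; λ = 2/(‖b₁‖+‖b₂‖) = 1.444709, sign → tz>0 ⇒ λ=+1.444709
r₁ = λ·B[:,0] = (+0.97843,+0.06787,+0.19510); r₂ = λ·B[:,1] = (-0.14302,+0.90406,+0.40276)
r₃ = r₁×r₂ = (-0.14904,-0.42198,+0.89427); SVD([r₁ r₂ r₃]) → R = UVᵀ:
  R  [+0.97843 -0.14302 -0.14904]
  R  [+0.06787 +0.90406 -0.42198]
  R  [+0.19510 +0.40276 +0.89427]
t = (+0.13379, -0.17436, +1.44471) m
tr R = 2.776766; θ = arccos((tr R − 1)/2) = 0.476985 rad = 27.329°
axis k = ((R−Rᵀ)₃₂, (R−Rᵀ)₁₃, (R−Rᵀ)₂₁) / (2 sinθ) = (+0.898206, -0.374794, +0.229687)
rvec = θ·k = (+0.428431, -0.178771, +0.109557)

rvec=(0.4284, -0.1788, 0.1096) tvec=(0.1338, -0.1744, 1.4447)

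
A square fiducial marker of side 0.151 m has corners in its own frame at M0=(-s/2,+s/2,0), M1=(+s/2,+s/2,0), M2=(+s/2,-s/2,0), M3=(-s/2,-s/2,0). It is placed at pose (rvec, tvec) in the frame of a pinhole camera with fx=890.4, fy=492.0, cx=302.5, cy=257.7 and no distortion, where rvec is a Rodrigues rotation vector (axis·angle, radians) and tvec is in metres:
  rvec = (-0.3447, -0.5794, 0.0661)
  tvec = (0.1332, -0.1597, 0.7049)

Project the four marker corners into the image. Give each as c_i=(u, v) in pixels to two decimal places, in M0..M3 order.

c0=(403.67, 180.38) c1=(548.89, 205.15) c2=(526.49, 117.87) c3=(389.41, 84.90)

Intrinsics K: fx=890.4, fy=492.0, cx=302.5, cy=257.7
Marker side s = 0.151 m; corners in marker frame (Z=0):
  M0 = (-0.0755, +0.0755, 0)
  M1 = (+0.0755, +0.0755, 0)
  M2 = (+0.0755, -0.0755, 0)
  M3 = (-0.0755, -0.0755, 0)
rvec = (-0.3447, -0.5794, 0.0661), |rvec| = θ = 0.67742 rad = 38.813°
Rodrigues: sinθ=0.62678, 1−cosθ=0.22080; R = I + sinθ·[k]× + (1−cosθ)·[k]×²:
    [+0.83637 +0.03494 -0.54706]
    [+0.15726 +0.94073 +0.30051]
    [+0.52513 -0.33736 +0.78130]
t = (0.1332, -0.1597, 0.7049) m
M0: Pc = R·M0+t = (+0.07269, -0.10055, +0.63978); u = 890.4·(+0.07269)/0.63978 + 302.5 = 403.6675, v = 492.0·(-0.10055)/0.63978 + 257.7 = 180.3772
M1: Pc = R·M1+t = (+0.19898, -0.07680, +0.71908); u = 890.4·(+0.19898)/0.71908 + 302.5 = 548.8925, v = 492.0·(-0.07680)/0.71908 + 257.7 = 205.1511
M2: Pc = R·M2+t = (+0.19371, -0.21885, +0.77002); u = 890.4·(+0.19371)/0.77002 + 302.5 = 526.4913, v = 492.0·(-0.21885)/0.77002 + 257.7 = 117.8655
M3: Pc = R·M3+t = (+0.06742, -0.24260, +0.69072); u = 890.4·(+0.06742)/0.69072 + 302.5 = 389.4053, v = 492.0·(-0.24260)/0.69072 + 257.7 = 84.8985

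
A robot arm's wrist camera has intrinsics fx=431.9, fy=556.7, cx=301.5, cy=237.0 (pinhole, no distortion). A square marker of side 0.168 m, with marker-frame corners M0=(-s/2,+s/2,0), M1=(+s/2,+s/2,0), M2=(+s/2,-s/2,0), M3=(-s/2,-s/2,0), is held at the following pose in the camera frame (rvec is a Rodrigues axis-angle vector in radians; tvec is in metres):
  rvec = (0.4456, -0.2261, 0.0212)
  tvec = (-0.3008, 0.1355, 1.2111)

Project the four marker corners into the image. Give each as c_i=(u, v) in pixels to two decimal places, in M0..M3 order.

c0=(164.87, 333.89) c1=(224.78, 328.89) c2=(224.43, 263.69) c3=(160.81, 266.90)

Intrinsics K: fx=431.9, fy=556.7, cx=301.5, cy=237.0
Marker side s = 0.168 m; corners in marker frame (Z=0):
  M0 = (-0.0840, +0.0840, 0)
  M1 = (+0.0840, +0.0840, 0)
  M2 = (+0.0840, -0.0840, 0)
  M3 = (-0.0840, -0.0840, 0)
rvec = (0.4456, -0.2261, 0.0212), |rvec| = θ = 0.50013 rad = 28.655°
Rodrigues: sinθ=0.47954, 1−cosθ=0.12248; R = I + sinθ·[k]× + (1−cosθ)·[k]×²:
    [+0.97475 -0.06966 -0.21217]
    [-0.02901 +0.90255 -0.42960]
    [+0.22142 +0.42491 +0.87774]
t = (-0.3008, 0.1355, 1.2111) m
M0: Pc = R·M0+t = (-0.38853, +0.21375, +1.22819); u = 431.9·(-0.38853)/1.22819 + 301.5 = 164.8715, v = 556.7·(+0.21375)/1.22819 + 237.0 = 333.8864
M1: Pc = R·M1+t = (-0.22477, +0.20888, +1.26539); u = 431.9·(-0.22477)/1.26539 + 301.5 = 224.7812, v = 556.7·(+0.20888)/1.26539 + 237.0 = 328.8943
M2: Pc = R·M2+t = (-0.21307, +0.05725, +1.19401); u = 431.9·(-0.21307)/1.19401 + 301.5 = 224.4277, v = 556.7·(+0.05725)/1.19401 + 237.0 = 263.6921
M3: Pc = R·M3+t = (-0.37683, +0.06212, +1.15681); u = 431.9·(-0.37683)/1.15681 + 301.5 = 160.8098, v = 556.7·(+0.06212)/1.15681 + 237.0 = 266.8955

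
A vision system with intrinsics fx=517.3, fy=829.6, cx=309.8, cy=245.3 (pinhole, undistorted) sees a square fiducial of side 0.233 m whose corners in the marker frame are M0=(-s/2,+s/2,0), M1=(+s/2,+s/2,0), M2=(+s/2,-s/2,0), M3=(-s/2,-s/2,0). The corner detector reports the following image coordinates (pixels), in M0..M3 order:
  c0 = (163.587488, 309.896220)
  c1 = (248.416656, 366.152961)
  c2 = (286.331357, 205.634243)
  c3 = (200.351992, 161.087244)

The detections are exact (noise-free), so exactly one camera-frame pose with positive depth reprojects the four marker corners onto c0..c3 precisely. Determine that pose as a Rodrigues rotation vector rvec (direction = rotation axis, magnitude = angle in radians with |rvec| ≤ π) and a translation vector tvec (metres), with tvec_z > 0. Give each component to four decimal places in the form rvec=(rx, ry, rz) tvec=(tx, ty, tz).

rvec=(-0.1489, 0.3417, 0.3372) tvec=(-0.1956, 0.0195, 1.1702)

Intrinsics K: fx=517.3, fy=829.6, cx=309.8, cy=245.3
Marker side s = 0.233 m; corners in marker frame (Z=0):
  M0 = (-0.1165, +0.1165, 0)
  M1 = (+0.1165, +0.1165, 0)
  M2 = (+0.1165, -0.1165, 0)
  M3 = (-0.1165, -0.1165, 0)
Detected image corners:
  c0 = (163.587488, 309.896220) px
  c1 = (248.416656, 366.152961) px
  c2 = (286.331357, 205.634243) px
  c3 = (200.351992, 161.087244) px
Planar DLT: solve 8×8 A·h = b for H (H[2,2]=1):
  H  [+298.95854 -176.74038 +223.33536]
  H  [+137.65774 +643.68457 +259.14475]
  H  [-0.30090 -0.07376 +1.00000]
B = K⁻¹H; ‖b₁‖=0.854561, ‖b₂‖=0.854561; λ = 2/(‖b₁‖+‖b₂‖) = 1.170192, sign → tz>0 ⇒ λ=+1.170192
r₁ = λ·B[:,0] = (+0.88715,+0.29829,-0.35211); r₂ = λ·B[:,1] = (-0.34812,+0.93347,-0.08631)
r₃ = r₁×r₂ = (+0.30294,+0.19915,+0.93197); SVD([r₁ r₂ r₃]) → R = UVᵀ:
  R  [+0.88715 -0.34812 +0.30294]
  R  [+0.29829 +0.93347 +0.19915]
  R  [-0.35211 -0.08631 +0.93197]
t = (-0.19559, +0.01953, +1.17019) m
tr R = 2.752590; θ = arccos((tr R − 1)/2) = 0.502679 rad = 28.801°
axis k = ((R−Rᵀ)₃₂, (R−Rᵀ)₁₃, (R−Rᵀ)₂₁) / (2 sinθ) = (-0.296256, +0.679839, +0.670859)
rvec = θ·k = (-0.148921, +0.341740, +0.337227)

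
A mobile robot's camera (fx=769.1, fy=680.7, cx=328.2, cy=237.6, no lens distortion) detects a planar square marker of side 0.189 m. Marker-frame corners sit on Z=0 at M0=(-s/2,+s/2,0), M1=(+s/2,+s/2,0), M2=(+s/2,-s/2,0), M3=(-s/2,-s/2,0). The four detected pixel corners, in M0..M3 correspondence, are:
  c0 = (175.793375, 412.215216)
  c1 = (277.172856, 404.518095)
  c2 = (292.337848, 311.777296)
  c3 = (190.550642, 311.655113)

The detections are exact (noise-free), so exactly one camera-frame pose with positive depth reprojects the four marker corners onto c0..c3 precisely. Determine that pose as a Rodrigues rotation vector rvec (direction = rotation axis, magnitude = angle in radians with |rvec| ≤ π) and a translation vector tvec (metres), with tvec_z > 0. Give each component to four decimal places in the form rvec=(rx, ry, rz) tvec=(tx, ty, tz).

rvec=(0.1491, -0.5818, 0.1104) tvec=(-0.1541, 0.2317, 1.2849)

Intrinsics K: fx=769.1, fy=680.7, cx=328.2, cy=237.6
Marker side s = 0.189 m; corners in marker frame (Z=0):
  M0 = (-0.0945, +0.0945, 0)
  M1 = (+0.0945, +0.0945, 0)
  M2 = (+0.0945, -0.0945, 0)
  M3 = (-0.0945, -0.0945, 0)
Detected image corners:
  c0 = (175.793375, 412.215216) px
  c1 = (277.172856, 404.518095) px
  c2 = (292.337848, 311.777296) px
  c3 = (190.550642, 311.655113) px
Planar DLT: solve 8×8 A·h = b for H (H[2,2]=1):
  H  [+638.39655 -59.37033 +235.97430]
  H  [+135.10933 +541.05543 +360.35135]
  H  [+0.43138 +0.08477 +1.00000]
B = K⁻¹H; ‖b₁‖=0.778245, ‖b₂‖=0.778245; λ = 2/(‖b₁‖+‖b₂‖) = 1.284943, sign → tz>0 ⇒ λ=+1.284943
r₁ = λ·B[:,0] = (+0.83004,+0.06156,+0.55430); r₂ = λ·B[:,1] = (-0.14567,+0.98332,+0.10892)
r₃ = r₁×r₂ = (-0.53835,-0.17116,+0.82516); SVD([r₁ r₂ r₃]) → R = UVᵀ:
  R  [+0.83004 -0.14567 -0.53835]
  R  [+0.06156 +0.98332 -0.17116]
  R  [+0.55430 +0.10892 +0.82516]
t = (-0.15408, +0.23172, +1.28494) m
tr R = 2.638517; θ = arccos((tr R − 1)/2) = 0.610680 rad = 34.989°
axis k = ((R−Rᵀ)₃₂, (R−Rᵀ)₁₃, (R−Rᵀ)₂₁) / (2 sinθ) = (+0.244218, -0.952735, +0.180700)
rvec = θ·k = (+0.149139, -0.581816, +0.110350)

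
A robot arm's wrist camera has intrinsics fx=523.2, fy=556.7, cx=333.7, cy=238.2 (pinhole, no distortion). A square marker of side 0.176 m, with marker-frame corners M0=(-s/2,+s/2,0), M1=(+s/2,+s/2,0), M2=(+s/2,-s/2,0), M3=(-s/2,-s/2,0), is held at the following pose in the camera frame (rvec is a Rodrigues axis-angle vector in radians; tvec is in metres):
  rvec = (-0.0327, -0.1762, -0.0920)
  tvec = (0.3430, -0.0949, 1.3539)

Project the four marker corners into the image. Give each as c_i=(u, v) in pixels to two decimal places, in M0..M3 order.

c0=(437.47, 238.40) c1=(501.14, 232.05) c2=(494.28, 160.97) c3=(430.67, 165.65)

Intrinsics K: fx=523.2, fy=556.7, cx=333.7, cy=238.2
Marker side s = 0.176 m; corners in marker frame (Z=0):
  M0 = (-0.0880, +0.0880, 0)
  M1 = (+0.0880, +0.0880, 0)
  M2 = (+0.0880, -0.0880, 0)
  M3 = (-0.0880, -0.0880, 0)
rvec = (-0.0327, -0.1762, -0.0920), |rvec| = θ = 0.20144 rad = 11.542°
Rodrigues: sinθ=0.20008, 1−cosθ=0.02022; R = I + sinθ·[k]× + (1−cosθ)·[k]×²:
    [+0.98031 +0.09425 -0.17351]
    [-0.08851 +0.99525 +0.04056]
    [+0.17651 -0.02440 +0.98400]
t = (0.3430, -0.0949, 1.3539) m
M0: Pc = R·M0+t = (+0.26503, +0.00047, +1.33622); u = 523.2·(+0.26503)/1.33622 + 333.7 = 437.4718, v = 556.7·(+0.00047)/1.33622 + 238.2 = 238.3961
M1: Pc = R·M1+t = (+0.43756, -0.01511, +1.36729); u = 523.2·(+0.43756)/1.36729 + 333.7 = 501.1355, v = 556.7·(-0.01511)/1.36729 + 238.2 = 232.0492
M2: Pc = R·M2+t = (+0.42097, -0.19027, +1.37158); u = 523.2·(+0.42097)/1.37158 + 333.7 = 494.2836, v = 556.7·(-0.19027)/1.37158 + 238.2 = 160.9725
M3: Pc = R·M3+t = (+0.24844, -0.17469, +1.34051); u = 523.2·(+0.24844)/1.34051 + 333.7 = 430.6651, v = 556.7·(-0.17469)/1.34051 + 238.2 = 165.6519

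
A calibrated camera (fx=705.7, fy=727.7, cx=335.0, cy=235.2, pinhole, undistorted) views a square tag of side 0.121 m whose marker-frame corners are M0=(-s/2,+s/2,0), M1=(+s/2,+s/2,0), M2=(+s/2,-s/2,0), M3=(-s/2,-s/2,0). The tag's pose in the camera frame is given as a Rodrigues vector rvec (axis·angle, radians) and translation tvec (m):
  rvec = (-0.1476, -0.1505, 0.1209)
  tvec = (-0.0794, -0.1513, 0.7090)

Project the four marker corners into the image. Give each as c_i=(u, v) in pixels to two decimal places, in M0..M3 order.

c0=(186.58, 130.11) c1=(308.49, 148.89) c2=(321.94, 32.18) c3=(203.58, 11.11)

Intrinsics K: fx=705.7, fy=727.7, cx=335.0, cy=235.2
Marker side s = 0.121 m; corners in marker frame (Z=0):
  M0 = (-0.0605, +0.0605, 0)
  M1 = (+0.0605, +0.0605, 0)
  M2 = (+0.0605, -0.0605, 0)
  M3 = (-0.0605, -0.0605, 0)
rvec = (-0.1476, -0.1505, 0.1209), |rvec| = θ = 0.24301 rad = 13.923°
Rodrigues: sinθ=0.24062, 1−cosθ=0.02938; R = I + sinθ·[k]× + (1−cosθ)·[k]×²:
    [+0.98146 -0.10866 -0.15790]
    [+0.13077 +0.98189 +0.13710]
    [+0.14014 -0.15520 +0.97789]
t = (-0.0794, -0.1513, 0.7090) m
M0: Pc = R·M0+t = (-0.14535, -0.09981, +0.69113); u = 705.7·(-0.14535)/0.69113 + 335.0 = 186.5839, v = 727.7·(-0.09981)/0.69113 + 235.2 = 130.1120
M1: Pc = R·M1+t = (-0.02660, -0.08398, +0.70809); u = 705.7·(-0.02660)/0.70809 + 335.0 = 308.4939, v = 727.7·(-0.08398)/0.70809 + 235.2 = 148.8895
M2: Pc = R·M2+t = (-0.01345, -0.20279, +0.72687); u = 705.7·(-0.01345)/0.72687 + 335.0 = 321.9439, v = 727.7·(-0.20279)/0.72687 + 235.2 = 32.1752
M3: Pc = R·M3+t = (-0.13220, -0.21862, +0.70991); u = 705.7·(-0.13220)/0.70991 + 335.0 = 203.5800, v = 727.7·(-0.21862)/0.70991 + 235.2 = 11.1064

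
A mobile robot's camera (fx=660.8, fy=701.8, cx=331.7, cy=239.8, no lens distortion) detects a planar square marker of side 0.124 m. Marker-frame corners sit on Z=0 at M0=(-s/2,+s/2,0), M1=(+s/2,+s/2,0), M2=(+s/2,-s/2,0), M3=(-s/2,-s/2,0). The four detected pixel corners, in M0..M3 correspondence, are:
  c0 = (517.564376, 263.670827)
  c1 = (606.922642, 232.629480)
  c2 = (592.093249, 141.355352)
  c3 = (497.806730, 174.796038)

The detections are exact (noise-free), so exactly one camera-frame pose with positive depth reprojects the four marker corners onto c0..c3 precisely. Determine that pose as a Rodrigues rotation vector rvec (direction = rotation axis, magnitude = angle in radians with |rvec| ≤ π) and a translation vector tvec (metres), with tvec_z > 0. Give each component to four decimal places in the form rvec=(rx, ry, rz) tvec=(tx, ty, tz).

Intrinsics K: fx=660.8, fy=701.8, cx=331.7, cy=239.8
Marker side s = 0.124 m; corners in marker frame (Z=0):
  M0 = (-0.0620, +0.0620, 0)
  M1 = (+0.0620, +0.0620, 0)
  M2 = (+0.0620, -0.0620, 0)
  M3 = (-0.0620, -0.0620, 0)
Detected image corners:
  c0 = (517.564376, 263.670827) px
  c1 = (606.922642, 232.629480) px
  c2 = (592.093249, 141.355352) px
  c3 = (497.806730, 174.796038) px
Planar DLT: solve 8×8 A·h = b for H (H[2,2]=1):
  H  [+708.89645 +384.99904 +553.67475]
  H  [-271.13820 +816.43400 +204.40712]
  H  [-0.05611 +0.44340 +1.00000]
B = K⁻¹H; ‖b₁‖=1.161918, ‖b₂‖=1.161918; λ = 2/(‖b₁‖+‖b₂‖) = 0.860646, sign → tz>0 ⇒ λ=+0.860646
r₁ = λ·B[:,0] = (+0.94753,-0.31601,-0.04829); r₂ = λ·B[:,1] = (+0.30988,+0.87083,+0.38161)
r₃ = r₁×r₂ = (-0.07854,-0.37655,+0.92306); SVD([r₁ r₂ r₃]) → R = UVᵀ:
  R  [+0.94753 +0.30988 -0.07854]
  R  [-0.31601 +0.87083 -0.37655]
  R  [-0.04829 +0.38161 +0.92306]
t = (+0.28911, -0.04340, +0.86065) m
tr R = 2.741419; θ = arccos((tr R − 1)/2) = 0.514153 rad = 29.459°
axis k = ((R−Rᵀ)₃₂, (R−Rᵀ)₁₃, (R−Rᵀ)₂₁) / (2 sinθ) = (+0.770808, -0.030759, -0.636324)
rvec = θ·k = (+0.396313, -0.015815, -0.327168)

rvec=(0.3963, -0.0158, -0.3272) tvec=(0.2891, -0.0434, 0.8606)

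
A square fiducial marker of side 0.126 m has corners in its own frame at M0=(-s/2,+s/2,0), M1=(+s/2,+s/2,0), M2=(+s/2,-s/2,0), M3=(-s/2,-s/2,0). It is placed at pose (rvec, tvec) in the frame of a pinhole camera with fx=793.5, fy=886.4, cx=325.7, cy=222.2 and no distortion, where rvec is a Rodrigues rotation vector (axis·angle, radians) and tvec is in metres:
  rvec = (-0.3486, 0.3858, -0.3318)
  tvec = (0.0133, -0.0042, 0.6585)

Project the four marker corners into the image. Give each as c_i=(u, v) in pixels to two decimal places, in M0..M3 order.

Intrinsics K: fx=793.5, fy=886.4, cx=325.7, cy=222.2
Marker side s = 0.126 m; corners in marker frame (Z=0):
  M0 = (-0.0630, +0.0630, 0)
  M1 = (+0.0630, +0.0630, 0)
  M2 = (+0.0630, -0.0630, 0)
  M3 = (-0.0630, -0.0630, 0)
rvec = (-0.3486, 0.3858, -0.3318), |rvec| = θ = 0.61681 rad = 35.341°
Rodrigues: sinθ=0.57844, 1−cosθ=0.18427; R = I + sinθ·[k]× + (1−cosθ)·[k]×²:
    [+0.87459 +0.24602 +0.41782]
    [-0.37630 +0.88782 +0.26491]
    [-0.30578 -0.38891 +0.86905]
t = (0.0133, -0.0042, 0.6585) m
M0: Pc = R·M0+t = (-0.02630, +0.07544, +0.65326); u = 793.5·(-0.02630)/0.65326 + 325.7 = 293.7543, v = 886.4·(+0.07544)/0.65326 + 222.2 = 324.5622
M1: Pc = R·M1+t = (+0.08390, +0.02803, +0.61473); u = 793.5·(+0.08390)/0.61473 + 325.7 = 433.9957, v = 886.4·(+0.02803)/0.61473 + 222.2 = 262.6111
M2: Pc = R·M2+t = (+0.05290, -0.08384, +0.66374); u = 793.5·(+0.05290)/0.66374 + 325.7 = 388.9419, v = 886.4·(-0.08384)/0.66374 + 222.2 = 110.2353
M3: Pc = R·M3+t = (-0.05730, -0.03643, +0.70227); u = 793.5·(-0.05730)/0.70227 + 325.7 = 260.9581, v = 886.4·(-0.03643)/0.70227 + 222.2 = 176.2233

c0=(293.75, 324.56) c1=(434.00, 262.61) c2=(388.94, 110.24) c3=(260.96, 176.22)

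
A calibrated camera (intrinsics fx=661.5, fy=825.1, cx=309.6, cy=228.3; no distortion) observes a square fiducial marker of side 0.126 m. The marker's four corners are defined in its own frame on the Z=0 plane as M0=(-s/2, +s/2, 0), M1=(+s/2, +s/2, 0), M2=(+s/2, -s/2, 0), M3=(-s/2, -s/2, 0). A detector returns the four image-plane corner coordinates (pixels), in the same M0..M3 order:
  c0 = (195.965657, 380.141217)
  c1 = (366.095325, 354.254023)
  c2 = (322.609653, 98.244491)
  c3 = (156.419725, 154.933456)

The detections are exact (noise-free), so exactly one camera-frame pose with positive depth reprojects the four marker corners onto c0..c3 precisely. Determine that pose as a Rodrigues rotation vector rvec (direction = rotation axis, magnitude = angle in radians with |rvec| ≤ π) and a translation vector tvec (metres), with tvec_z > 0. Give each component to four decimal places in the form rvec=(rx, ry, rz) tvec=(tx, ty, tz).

rvec=(0.0721, 0.4360, -0.2009) tvec=(-0.0350, 0.0105, 0.4239)

Intrinsics K: fx=661.5, fy=825.1, cx=309.6, cy=228.3
Marker side s = 0.126 m; corners in marker frame (Z=0):
  M0 = (-0.0630, +0.0630, 0)
  M1 = (+0.0630, +0.0630, 0)
  M2 = (+0.0630, -0.0630, 0)
  M3 = (-0.0630, -0.0630, 0)
Detected image corners:
  c0 = (195.965657, 380.141217) px
  c1 = (366.095325, 354.254023) px
  c2 = (322.609653, 98.244491) px
  c3 = (156.419725, 154.933456) px
Planar DLT: solve 8×8 A·h = b for H (H[2,2]=1):
  H  [+1073.00627 +344.70359 +255.02880]
  H  [-575.40996 +1917.22139 +248.67263]
  H  [-1.00532 +0.06226 +1.00000]
B = K⁻¹H; ‖b₁‖=2.359103, ‖b₂‖=2.359103; λ = 2/(‖b₁‖+‖b₂‖) = 0.423890, sign → tz>0 ⇒ λ=+0.423890
r₁ = λ·B[:,0] = (+0.88703,-0.17770,-0.42614); r₂ = λ·B[:,1] = (+0.20854,+0.97766,+0.02639)
r₃ = r₁×r₂ = (+0.41193,-0.11227,+0.90427); SVD([r₁ r₂ r₃]) → R = UVᵀ:
  R  [+0.88703 +0.20854 +0.41193]
  R  [-0.17770 +0.97766 -0.11227]
  R  [-0.42614 +0.02639 +0.90427]
t = (-0.03497, +0.01047, +0.42389) m
tr R = 2.768960; θ = arccos((tr R − 1)/2) = 0.485418 rad = 27.812°
axis k = ((R−Rᵀ)₃₂, (R−Rᵀ)₁₃, (R−Rᵀ)₂₁) / (2 sinθ) = (+0.148596, +0.898111, -0.413904)
rvec = θ·k = (+0.072131, +0.435959, -0.200917)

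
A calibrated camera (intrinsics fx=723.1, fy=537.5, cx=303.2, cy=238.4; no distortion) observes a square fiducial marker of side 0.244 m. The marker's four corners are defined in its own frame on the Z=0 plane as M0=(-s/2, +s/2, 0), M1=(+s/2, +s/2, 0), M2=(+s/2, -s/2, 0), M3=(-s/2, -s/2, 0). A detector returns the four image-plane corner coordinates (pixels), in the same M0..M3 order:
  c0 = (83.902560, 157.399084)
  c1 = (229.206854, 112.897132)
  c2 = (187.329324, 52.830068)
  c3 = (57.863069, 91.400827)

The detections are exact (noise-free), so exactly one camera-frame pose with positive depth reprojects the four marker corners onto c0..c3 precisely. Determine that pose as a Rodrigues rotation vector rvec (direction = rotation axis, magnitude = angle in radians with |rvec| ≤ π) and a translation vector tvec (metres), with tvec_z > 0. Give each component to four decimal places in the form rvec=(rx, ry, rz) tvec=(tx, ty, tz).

rvec=(-0.6350, 0.0557, -0.4207) tvec=(-0.2724, -0.3056, 1.2005)

Intrinsics K: fx=723.1, fy=537.5, cx=303.2, cy=238.4
Marker side s = 0.244 m; corners in marker frame (Z=0):
  M0 = (-0.1220, +0.1220, 0)
  M1 = (+0.1220, +0.1220, 0)
  M2 = (+0.1220, -0.1220, 0)
  M3 = (-0.1220, -0.1220, 0)
Detected image corners:
  c0 = (83.902560, 157.399084) px
  c1 = (229.206854, 112.897132) px
  c2 = (187.329324, 52.830068) px
  c3 = (57.863069, 91.400827) px
Planar DLT: solve 8×8 A·h = b for H (H[2,2]=1):
  H  [+570.03958 +71.27801 +139.09952]
  H  [-162.88522 +207.63650 +101.59252]
  H  [+0.06390 -0.48826 +1.00000]
B = K⁻¹H; ‖b₁‖=0.832966, ‖b₂‖=0.832966; λ = 2/(‖b₁‖+‖b₂‖) = 1.200529, sign → tz>0 ⇒ λ=+1.200529
r₁ = λ·B[:,0] = (+0.91424,-0.39783,+0.07671); r₂ = λ·B[:,1] = (+0.36412,+0.72375,-0.58617)
r₃ = r₁×r₂ = (+0.17768,+0.56384,+0.80655); SVD([r₁ r₂ r₃]) → R = UVᵀ:
  R  [+0.91424 +0.36412 +0.17768]
  R  [-0.39783 +0.72375 +0.56384]
  R  [+0.07671 -0.58617 +0.80655]
t = (-0.27245, -0.30557, +1.20053) m
tr R = 2.444544; θ = arccos((tr R − 1)/2) = 0.763714 rad = 43.758°
axis k = ((R−Rᵀ)₃₂, (R−Rᵀ)₁₃, (R−Rᵀ)₂₁) / (2 sinθ) = (-0.831400, +0.072996, -0.550860)
rvec = θ·k = (-0.634952, +0.055748, -0.420699)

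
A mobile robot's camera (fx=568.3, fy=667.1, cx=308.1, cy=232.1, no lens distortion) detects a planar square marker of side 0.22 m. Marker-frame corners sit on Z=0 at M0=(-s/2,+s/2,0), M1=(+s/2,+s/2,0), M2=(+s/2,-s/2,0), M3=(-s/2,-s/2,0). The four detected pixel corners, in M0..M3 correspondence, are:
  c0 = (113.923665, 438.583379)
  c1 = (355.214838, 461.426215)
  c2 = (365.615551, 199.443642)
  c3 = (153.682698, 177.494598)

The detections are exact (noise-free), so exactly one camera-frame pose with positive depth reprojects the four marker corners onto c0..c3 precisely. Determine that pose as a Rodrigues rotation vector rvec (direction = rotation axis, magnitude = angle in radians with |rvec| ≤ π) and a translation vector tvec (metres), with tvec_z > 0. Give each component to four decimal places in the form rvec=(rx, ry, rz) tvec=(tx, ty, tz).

rvec=(-0.3285, -0.0332, 0.0830) tvec=(-0.0581, 0.0653, 0.5530)

Intrinsics K: fx=568.3, fy=667.1, cx=308.1, cy=232.1
Marker side s = 0.22 m; corners in marker frame (Z=0):
  M0 = (-0.1100, +0.1100, 0)
  M1 = (+0.1100, +0.1100, 0)
  M2 = (+0.1100, -0.1100, 0)
  M3 = (-0.1100, -0.1100, 0)
Detected image corners:
  c0 = (113.923665, 438.583379) px
  c1 = (355.214838, 461.426215) px
  c2 = (365.615551, 199.443642) px
  c3 = (153.682698, 177.494598) px
Planar DLT: solve 8×8 A·h = b for H (H[2,2]=1):
  H  [+1034.30202 -258.31767 +248.34702]
  H  [+112.70359 +1002.03575 +310.86386]
  H  [+0.03457 -0.58505 +1.00000]
B = K⁻¹H; ‖b₁‖=1.808406, ‖b₂‖=1.808406; λ = 2/(‖b₁‖+‖b₂‖) = 0.552973, sign → tz>0 ⇒ λ=+0.552973
r₁ = λ·B[:,0] = (+0.99604,+0.08677,+0.01911); r₂ = λ·B[:,1] = (-0.07596,+0.94317,-0.32352)
r₃ = r₁×r₂ = (-0.04610,+0.32079,+0.94603); SVD([r₁ r₂ r₃]) → R = UVᵀ:
  R  [+0.99604 -0.07596 -0.04610]
  R  [+0.08677 +0.94317 +0.32079]
  R  [+0.01911 -0.32352 +0.94603]
t = (-0.05814, +0.06529, +0.55297) m
tr R = 2.885242; θ = arccos((tr R − 1)/2) = 0.340401 rad = 19.504°
axis k = ((R−Rᵀ)₃₂, (R−Rᵀ)₁₃, (R−Rᵀ)₂₁) / (2 sinθ) = (-0.964919, -0.097665, +0.243706)
rvec = θ·k = (-0.328459, -0.033245, +0.082958)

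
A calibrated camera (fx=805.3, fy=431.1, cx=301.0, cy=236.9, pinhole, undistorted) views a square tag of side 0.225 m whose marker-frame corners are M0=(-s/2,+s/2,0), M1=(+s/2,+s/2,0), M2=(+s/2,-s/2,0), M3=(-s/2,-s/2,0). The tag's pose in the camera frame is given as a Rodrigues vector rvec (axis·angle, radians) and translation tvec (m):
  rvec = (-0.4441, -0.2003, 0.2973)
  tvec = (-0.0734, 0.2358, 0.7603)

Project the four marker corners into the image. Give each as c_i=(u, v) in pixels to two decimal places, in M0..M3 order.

c0=(62.93, 420.42) c1=(306.87, 456.78) c2=(358.45, 328.59) c3=(147.29, 292.31)

Intrinsics K: fx=805.3, fy=431.1, cx=301.0, cy=236.9
Marker side s = 0.225 m; corners in marker frame (Z=0):
  M0 = (-0.1125, +0.1125, 0)
  M1 = (+0.1125, +0.1125, 0)
  M2 = (+0.1125, -0.1125, 0)
  M3 = (-0.1125, -0.1125, 0)
rvec = (-0.4441, -0.2003, 0.2973), |rvec| = θ = 0.57073 rad = 32.700°
Rodrigues: sinθ=0.54025, 1−cosθ=0.15849; R = I + sinθ·[k]× + (1−cosθ)·[k]×²:
    [+0.93747 -0.23814 -0.25384]
    [+0.32470 +0.86103 +0.39140]
    [+0.12536 -0.44936 +0.88451]
t = (-0.0734, 0.2358, 0.7603) m
M0: Pc = R·M0+t = (-0.20566, +0.29614, +0.69564); u = 805.3·(-0.20566)/0.69564 + 301.0 = 62.9260, v = 431.1·(+0.29614)/0.69564 + 236.9 = 420.4197
M1: Pc = R·M1+t = (+0.00527, +0.36919, +0.72385); u = 805.3·(+0.00527)/0.72385 + 301.0 = 306.8685, v = 431.1·(+0.36919)/0.72385 + 236.9 = 456.7795
M2: Pc = R·M2+t = (+0.05886, +0.17546, +0.82496); u = 805.3·(+0.05886)/0.82496 + 301.0 = 358.4538, v = 431.1·(+0.17546)/0.82496 + 236.9 = 328.5926
M3: Pc = R·M3+t = (-0.15207, +0.10241, +0.79675); u = 805.3·(-0.15207)/0.79675 + 301.0 = 147.2930, v = 431.1·(+0.10241)/0.79675 + 236.9 = 292.3087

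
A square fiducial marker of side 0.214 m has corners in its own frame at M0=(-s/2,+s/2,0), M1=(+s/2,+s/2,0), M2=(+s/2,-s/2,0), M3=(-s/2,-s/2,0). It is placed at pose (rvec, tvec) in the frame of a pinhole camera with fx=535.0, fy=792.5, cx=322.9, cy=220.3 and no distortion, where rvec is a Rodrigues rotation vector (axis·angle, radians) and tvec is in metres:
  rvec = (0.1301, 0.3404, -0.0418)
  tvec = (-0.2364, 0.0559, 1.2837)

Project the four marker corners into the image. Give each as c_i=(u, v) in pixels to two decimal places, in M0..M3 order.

c0=(190.22, 317.81) c1=(268.19, 320.81) c2=(261.24, 186.84) c3=(182.10, 191.14)

Intrinsics K: fx=535.0, fy=792.5, cx=322.9, cy=220.3
Marker side s = 0.214 m; corners in marker frame (Z=0):
  M0 = (-0.1070, +0.1070, 0)
  M1 = (+0.1070, +0.1070, 0)
  M2 = (+0.1070, -0.1070, 0)
  M3 = (-0.1070, -0.1070, 0)
rvec = (0.1301, 0.3404, -0.0418), |rvec| = θ = 0.36680 rad = 21.016°
Rodrigues: sinθ=0.35863, 1−cosθ=0.06652; R = I + sinθ·[k]× + (1−cosθ)·[k]×²:
    [+0.94185 +0.06276 +0.33013]
    [-0.01897 +0.99077 -0.13424]
    [-0.33551 +0.12017 +0.93434]
t = (-0.2364, 0.0559, 1.2837) m
M0: Pc = R·M0+t = (-0.33046, +0.16394, +1.33246); u = 535.0·(-0.33046)/1.33246 + 322.9 = 190.2150, v = 792.5·(+0.16394)/1.33246 + 220.3 = 317.8073
M1: Pc = R·M1+t = (-0.12891, +0.15988, +1.26066); u = 535.0·(-0.12891)/1.26066 + 322.9 = 268.1945, v = 792.5·(+0.15988)/1.26066 + 220.3 = 320.8082
M2: Pc = R·M2+t = (-0.14234, -0.05214, +1.23494); u = 535.0·(-0.14234)/1.23494 + 322.9 = 261.2365, v = 792.5·(-0.05214)/1.23494 + 220.3 = 186.8387
M3: Pc = R·M3+t = (-0.34389, -0.04808, +1.30674); u = 535.0·(-0.34389)/1.30674 + 322.9 = 182.1047, v = 792.5·(-0.04808)/1.30674 + 220.3 = 191.1397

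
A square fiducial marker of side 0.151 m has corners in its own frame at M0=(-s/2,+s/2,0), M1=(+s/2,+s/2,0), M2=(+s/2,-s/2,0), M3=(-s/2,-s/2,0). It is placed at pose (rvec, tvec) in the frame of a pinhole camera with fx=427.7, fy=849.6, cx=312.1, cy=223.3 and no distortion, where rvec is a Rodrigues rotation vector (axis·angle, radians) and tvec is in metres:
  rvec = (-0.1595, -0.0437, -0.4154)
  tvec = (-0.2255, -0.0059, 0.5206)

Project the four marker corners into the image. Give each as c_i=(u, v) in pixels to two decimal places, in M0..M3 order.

c0=(88.11, 378.93) c1=(207.61, 276.36) c2=(163.17, 58.64) c3=(47.71, 152.25)

Intrinsics K: fx=427.7, fy=849.6, cx=312.1, cy=223.3
Marker side s = 0.151 m; corners in marker frame (Z=0):
  M0 = (-0.0755, +0.0755, 0)
  M1 = (+0.0755, +0.0755, 0)
  M2 = (+0.0755, -0.0755, 0)
  M3 = (-0.0755, -0.0755, 0)
rvec = (-0.1595, -0.0437, -0.4154), |rvec| = θ = 0.44711 rad = 25.617°
Rodrigues: sinθ=0.43236, 1−cosθ=0.09830; R = I + sinθ·[k]× + (1−cosθ)·[k]×²:
    [+0.91421 +0.40512 -0.00968]
    [-0.39827 +0.90264 +0.16316]
    [+0.07484 -0.14531 +0.98655]
t = (-0.2255, -0.0059, 0.5206) m
M0: Pc = R·M0+t = (-0.26394, +0.09232, +0.50398); u = 427.7·(-0.26394)/0.50398 + 312.1 = 88.1115, v = 849.6·(+0.09232)/0.50398 + 223.3 = 378.9295
M1: Pc = R·M1+t = (-0.12589, +0.03218, +0.51528); u = 427.7·(-0.12589)/0.51528 + 312.1 = 207.6067, v = 849.6·(+0.03218)/0.51528 + 223.3 = 276.3587
M2: Pc = R·M2+t = (-0.18706, -0.10412, +0.53722); u = 427.7·(-0.18706)/0.53722 + 312.1 = 163.1720, v = 849.6·(-0.10412)/0.53722 + 223.3 = 58.6393
M3: Pc = R·M3+t = (-0.32511, -0.04398, +0.52592); u = 427.7·(-0.32511)/0.52592 + 312.1 = 47.7076, v = 849.6·(-0.04398)/0.52592 + 223.3 = 152.2526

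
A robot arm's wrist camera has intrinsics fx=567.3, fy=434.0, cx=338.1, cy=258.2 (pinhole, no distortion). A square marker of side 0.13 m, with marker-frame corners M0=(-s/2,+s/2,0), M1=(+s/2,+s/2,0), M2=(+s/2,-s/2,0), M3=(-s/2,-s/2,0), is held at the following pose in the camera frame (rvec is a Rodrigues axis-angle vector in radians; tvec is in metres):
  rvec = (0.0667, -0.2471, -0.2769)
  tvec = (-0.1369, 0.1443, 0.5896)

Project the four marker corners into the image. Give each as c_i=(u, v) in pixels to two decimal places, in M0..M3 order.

Intrinsics K: fx=567.3, fy=434.0, cx=338.1, cy=258.2
Marker side s = 0.13 m; corners in marker frame (Z=0):
  M0 = (-0.0650, +0.0650, 0)
  M1 = (+0.0650, +0.0650, 0)
  M2 = (+0.0650, -0.0650, 0)
  M3 = (-0.0650, -0.0650, 0)
rvec = (0.0667, -0.2471, -0.2769), |rvec| = θ = 0.37707 rad = 21.604°
Rodrigues: sinθ=0.36820, 1−cosθ=0.07025; R = I + sinθ·[k]× + (1−cosθ)·[k]×²:
    [+0.93195 +0.26224 -0.25041]
    [-0.27853 +0.95992 -0.03132]
    [+0.23216 +0.09894 +0.96763]
t = (-0.1369, 0.1443, 0.5896) m
M0: Pc = R·M0+t = (-0.18043, +0.22480, +0.58094); u = 567.3·(-0.18043)/0.58094 + 338.1 = 161.9057, v = 434.0·(+0.22480)/0.58094 + 258.2 = 426.1393
M1: Pc = R·M1+t = (-0.05928, +0.18859, +0.61112); u = 567.3·(-0.05928)/0.61112 + 338.1 = 283.0728, v = 434.0·(+0.18859)/0.61112 + 258.2 = 392.1311
M2: Pc = R·M2+t = (-0.09337, +0.06380, +0.59826); u = 567.3·(-0.09337)/0.59826 + 338.1 = 249.5626, v = 434.0·(+0.06380)/0.59826 + 258.2 = 304.4837
M3: Pc = R·M3+t = (-0.21452, +0.10001, +0.56808); u = 567.3·(-0.21452)/0.56808 + 338.1 = 123.8718, v = 434.0·(+0.10001)/0.56808 + 258.2 = 334.6053

c0=(161.91, 426.14) c1=(283.07, 392.13) c2=(249.56, 304.48) c3=(123.87, 334.61)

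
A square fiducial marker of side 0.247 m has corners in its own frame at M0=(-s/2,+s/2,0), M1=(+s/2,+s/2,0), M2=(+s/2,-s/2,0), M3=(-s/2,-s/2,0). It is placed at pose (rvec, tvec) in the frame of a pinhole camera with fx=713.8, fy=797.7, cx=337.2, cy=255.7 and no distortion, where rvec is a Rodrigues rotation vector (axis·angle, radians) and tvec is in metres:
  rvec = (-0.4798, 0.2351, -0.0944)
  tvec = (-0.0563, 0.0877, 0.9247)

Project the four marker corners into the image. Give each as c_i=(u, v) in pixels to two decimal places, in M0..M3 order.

Intrinsics K: fx=713.8, fy=797.7, cx=337.2, cy=255.7
Marker side s = 0.247 m; corners in marker frame (Z=0):
  M0 = (-0.1235, +0.1235, 0)
  M1 = (+0.1235, +0.1235, 0)
  M2 = (+0.1235, -0.1235, 0)
  M3 = (-0.1235, -0.1235, 0)
rvec = (-0.4798, 0.2351, -0.0944), |rvec| = θ = 0.54258 rad = 31.087°
Rodrigues: sinθ=0.51635, 1−cosθ=0.14362; R = I + sinθ·[k]× + (1−cosθ)·[k]×²:
    [+0.96869 +0.03481 +0.24583]
    [-0.14487 +0.88334 +0.44578]
    [-0.20164 -0.46743 +0.86073]
t = (-0.0563, 0.0877, 0.9247) m
M0: Pc = R·M0+t = (-0.17163, +0.21468, +0.89187); u = 713.8·(-0.17163)/0.89187 + 337.2 = 199.8346, v = 797.7·(+0.21468)/0.89187 + 255.7 = 447.7152
M1: Pc = R·M1+t = (+0.06763, +0.17890, +0.84207); u = 713.8·(+0.06763)/0.84207 + 337.2 = 394.5293, v = 797.7·(+0.17890)/0.84207 + 255.7 = 425.1754
M2: Pc = R·M2+t = (+0.05903, -0.03928, +0.95753); u = 713.8·(+0.05903)/0.95753 + 337.2 = 381.2080, v = 797.7·(-0.03928)/0.95753 + 255.7 = 222.9730
M3: Pc = R·M3+t = (-0.18023, -0.00350, +1.00733); u = 713.8·(-0.18023)/1.00733 + 337.2 = 209.4869, v = 797.7·(-0.00350)/1.00733 + 255.7 = 252.9267

c0=(199.83, 447.72) c1=(394.53, 425.18) c2=(381.21, 222.97) c3=(209.49, 252.93)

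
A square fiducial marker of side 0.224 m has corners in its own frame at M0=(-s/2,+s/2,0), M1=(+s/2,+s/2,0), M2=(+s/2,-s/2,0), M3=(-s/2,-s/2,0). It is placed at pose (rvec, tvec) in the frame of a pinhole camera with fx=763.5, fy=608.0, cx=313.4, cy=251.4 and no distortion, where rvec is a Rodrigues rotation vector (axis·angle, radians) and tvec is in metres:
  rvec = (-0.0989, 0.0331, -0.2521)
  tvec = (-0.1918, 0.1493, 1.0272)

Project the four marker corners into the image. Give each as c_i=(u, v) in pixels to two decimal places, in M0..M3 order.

Intrinsics K: fx=763.5, fy=608.0, cx=313.4, cy=251.4
Marker side s = 0.224 m; corners in marker frame (Z=0):
  M0 = (-0.1120, +0.1120, 0)
  M1 = (+0.1120, +0.1120, 0)
  M2 = (+0.1120, -0.1120, 0)
  M3 = (-0.1120, -0.1120, 0)
rvec = (-0.0989, 0.0331, -0.2521), |rvec| = θ = 0.27282 rad = 15.631°
Rodrigues: sinθ=0.26945, 1−cosθ=0.03699; R = I + sinθ·[k]× + (1−cosθ)·[k]×²:
    [+0.96787 +0.24736 +0.04508]
    [-0.25061 +0.96356 +0.09353]
    [-0.02030 -0.10182 +0.99460]
t = (-0.1918, 0.1493, 1.0272) m
M0: Pc = R·M0+t = (-0.27250, +0.28529, +1.01807); u = 763.5·(-0.27250)/1.01807 + 313.4 = 109.0405, v = 608.0·(+0.28529)/1.01807 + 251.4 = 421.7759
M1: Pc = R·M1+t = (-0.05569, +0.22915, +1.01352); u = 763.5·(-0.05569)/1.01352 + 313.4 = 271.4450, v = 608.0·(+0.22915)/1.01352 + 251.4 = 388.8645
M2: Pc = R·M2+t = (-0.11110, +0.01331, +1.03633); u = 763.5·(-0.11110)/1.03633 + 313.4 = 231.5473, v = 608.0·(+0.01331)/1.03633 + 251.4 = 259.2105
M3: Pc = R·M3+t = (-0.32791, +0.06945, +1.04088); u = 763.5·(-0.32791)/1.04088 + 313.4 = 72.8759, v = 608.0·(+0.06945)/1.04088 + 251.4 = 291.9672

c0=(109.04, 421.78) c1=(271.44, 388.86) c2=(231.55, 259.21) c3=(72.88, 291.97)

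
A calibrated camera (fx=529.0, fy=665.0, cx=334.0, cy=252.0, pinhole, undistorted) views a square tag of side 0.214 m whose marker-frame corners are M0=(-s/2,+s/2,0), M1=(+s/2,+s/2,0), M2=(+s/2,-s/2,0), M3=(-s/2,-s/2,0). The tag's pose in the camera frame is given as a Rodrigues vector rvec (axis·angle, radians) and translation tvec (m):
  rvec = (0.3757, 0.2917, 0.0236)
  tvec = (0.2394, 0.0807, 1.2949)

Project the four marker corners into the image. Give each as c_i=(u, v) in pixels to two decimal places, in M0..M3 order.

c0=(388.40, 335.92) c1=(474.01, 348.07) c2=(480.06, 246.21) c3=(388.97, 238.01)

Intrinsics K: fx=529.0, fy=665.0, cx=334.0, cy=252.0
Marker side s = 0.214 m; corners in marker frame (Z=0):
  M0 = (-0.1070, +0.1070, 0)
  M1 = (+0.1070, +0.1070, 0)
  M2 = (+0.1070, -0.1070, 0)
  M3 = (-0.1070, -0.1070, 0)
rvec = (0.3757, 0.2917, 0.0236), |rvec| = θ = 0.47623 rad = 27.286°
Rodrigues: sinθ=0.45843, 1−cosθ=0.11127; R = I + sinθ·[k]× + (1−cosθ)·[k]×²:
    [+0.95798 +0.03105 +0.28515]
    [+0.07649 +0.93048 -0.35828]
    [-0.27645 +0.36504 +0.88900]
t = (0.2394, 0.0807, 1.2949) m
M0: Pc = R·M0+t = (+0.14022, +0.17208, +1.36354); u = 529.0·(+0.14022)/1.36354 + 334.0 = 388.3993, v = 665.0·(+0.17208)/1.36354 + 252.0 = 335.9221
M1: Pc = R·M1+t = (+0.34523, +0.18844, +1.30438); u = 529.0·(+0.34523)/1.30438 + 334.0 = 474.0089, v = 665.0·(+0.18844)/1.30438 + 252.0 = 348.0732
M2: Pc = R·M2+t = (+0.33858, -0.01068, +1.22626); u = 529.0·(+0.33858)/1.22626 + 334.0 = 480.0616, v = 665.0·(-0.01068)/1.22626 + 252.0 = 246.2100
M3: Pc = R·M3+t = (+0.13357, -0.02704, +1.28542); u = 529.0·(+0.13357)/1.28542 + 334.0 = 388.9707, v = 665.0·(-0.02704)/1.28542 + 252.0 = 238.0086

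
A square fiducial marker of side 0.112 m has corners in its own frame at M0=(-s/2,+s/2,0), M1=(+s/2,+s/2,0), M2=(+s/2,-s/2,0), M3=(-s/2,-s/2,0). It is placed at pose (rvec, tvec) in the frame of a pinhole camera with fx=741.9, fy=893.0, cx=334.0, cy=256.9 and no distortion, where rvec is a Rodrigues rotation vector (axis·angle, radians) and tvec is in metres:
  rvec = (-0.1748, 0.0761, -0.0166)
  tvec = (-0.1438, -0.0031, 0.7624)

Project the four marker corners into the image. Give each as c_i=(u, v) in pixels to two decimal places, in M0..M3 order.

c0=(138.84, 319.83) c1=(247.35, 317.44) c2=(248.49, 187.68) c3=(142.69, 191.40)

Intrinsics K: fx=741.9, fy=893.0, cx=334.0, cy=256.9
Marker side s = 0.112 m; corners in marker frame (Z=0):
  M0 = (-0.0560, +0.0560, 0)
  M1 = (+0.0560, +0.0560, 0)
  M2 = (+0.0560, -0.0560, 0)
  M3 = (-0.0560, -0.0560, 0)
rvec = (-0.1748, 0.0761, -0.0166), |rvec| = θ = 0.19137 rad = 10.965°
Rodrigues: sinθ=0.19020, 1−cosθ=0.01826; R = I + sinθ·[k]× + (1−cosθ)·[k]×²:
    [+0.99698 +0.00987 +0.07708]
    [-0.02313 +0.98463 +0.17311]
    [-0.07419 -0.17436 +0.98188]
t = (-0.1438, -0.0031, 0.7624) m
M0: Pc = R·M0+t = (-0.19908, +0.05333, +0.75679); u = 741.9·(-0.19908)/0.75679 + 334.0 = 138.8389, v = 893.0·(+0.05333)/0.75679 + 256.9 = 319.8340
M1: Pc = R·M1+t = (-0.08742, +0.05074, +0.74848); u = 741.9·(-0.08742)/0.74848 + 334.0 = 247.3519, v = 893.0·(+0.05074)/0.74848 + 256.9 = 317.4419
M2: Pc = R·M2+t = (-0.08852, -0.05953, +0.76801); u = 741.9·(-0.08852)/0.76801 + 334.0 = 248.4875, v = 893.0·(-0.05953)/0.76801 + 256.9 = 187.6764
M3: Pc = R·M3+t = (-0.20018, -0.05694, +0.77632); u = 741.9·(-0.20018)/0.77632 + 334.0 = 142.6921, v = 893.0·(-0.05694)/0.77632 + 256.9 = 191.3972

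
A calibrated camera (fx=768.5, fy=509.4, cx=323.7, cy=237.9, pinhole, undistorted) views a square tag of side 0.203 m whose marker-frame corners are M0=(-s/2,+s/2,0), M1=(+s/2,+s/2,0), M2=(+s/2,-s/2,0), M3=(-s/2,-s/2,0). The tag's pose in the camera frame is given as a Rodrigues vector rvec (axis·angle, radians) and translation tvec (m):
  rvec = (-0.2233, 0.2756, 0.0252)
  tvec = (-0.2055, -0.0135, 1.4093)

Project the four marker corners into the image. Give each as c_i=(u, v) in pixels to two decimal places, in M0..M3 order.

Intrinsics K: fx=768.5, fy=509.4, cx=323.7, cy=237.9
Marker side s = 0.203 m; corners in marker frame (Z=0):
  M0 = (-0.1015, +0.1015, 0)
  M1 = (+0.1015, +0.1015, 0)
  M2 = (+0.1015, -0.1015, 0)
  M3 = (-0.1015, -0.1015, 0)
rvec = (-0.2233, 0.2756, 0.0252), |rvec| = θ = 0.35560 rad = 20.375°
Rodrigues: sinθ=0.34816, 1−cosθ=0.06256; R = I + sinθ·[k]× + (1−cosθ)·[k]×²:
    [+0.96211 -0.05512 +0.26704]
    [-0.00578 +0.97502 +0.22206]
    [-0.27261 -0.21519 +0.93775]
t = (-0.2055, -0.0135, 1.4093) m
M0: Pc = R·M0+t = (-0.30875, +0.08605, +1.41513); u = 768.5·(-0.30875)/1.41513 + 323.7 = 156.0310, v = 509.4·(+0.08605)/1.41513 + 237.9 = 268.8753
M1: Pc = R·M1+t = (-0.11344, +0.08488, +1.35979); u = 768.5·(-0.11344)/1.35979 + 323.7 = 259.5876, v = 509.4·(+0.08488)/1.35979 + 237.9 = 269.6967
M2: Pc = R·M2+t = (-0.10225, -0.11305, +1.40347); u = 768.5·(-0.10225)/1.40347 + 323.7 = 267.7101, v = 509.4·(-0.11305)/1.40347 + 237.9 = 196.8676
M3: Pc = R·M3+t = (-0.29756, -0.11188, +1.45881); u = 768.5·(-0.29756)/1.45881 + 323.7 = 166.9463, v = 509.4·(-0.11188)/1.45881 + 237.9 = 198.8335

c0=(156.03, 268.88) c1=(259.59, 269.70) c2=(267.71, 196.87) c3=(166.95, 198.83)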